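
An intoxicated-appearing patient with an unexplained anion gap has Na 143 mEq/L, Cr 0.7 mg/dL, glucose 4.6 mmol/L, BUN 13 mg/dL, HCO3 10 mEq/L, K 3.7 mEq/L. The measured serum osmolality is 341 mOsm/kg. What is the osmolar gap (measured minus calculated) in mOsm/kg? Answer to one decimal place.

Calculated osmolality = 2·Na + glucose + BUN/2.8
= 2·143 + 4.6 + 13/2.8
= 286 + 4.60 + 4.64
= 295.24 mOsm/kg ≈ 295.2 mOsm/kg
Osmolar gap = measured − calculated = 341 − 295.2 = 45.8 mOsm/kg

45.8 mOsm/kg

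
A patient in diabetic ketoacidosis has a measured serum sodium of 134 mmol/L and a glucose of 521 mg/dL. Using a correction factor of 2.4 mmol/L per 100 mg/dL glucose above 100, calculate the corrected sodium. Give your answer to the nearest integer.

144 mmol/L

Corrected Na = measured Na + 2.4 · (glucose − 100)/100
= 134 + 2.4 · (521 − 100)/100
= 134 + 10.1
= 144.1 mmol/L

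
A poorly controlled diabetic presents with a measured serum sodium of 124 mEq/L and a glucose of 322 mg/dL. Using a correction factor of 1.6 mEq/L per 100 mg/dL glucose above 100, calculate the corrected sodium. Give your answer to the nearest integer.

Corrected Na = measured Na + 1.6 · (glucose − 100)/100
= 124 + 1.6 · (322 − 100)/100
= 124 + 3.6
= 127.6 mEq/L

128 mEq/L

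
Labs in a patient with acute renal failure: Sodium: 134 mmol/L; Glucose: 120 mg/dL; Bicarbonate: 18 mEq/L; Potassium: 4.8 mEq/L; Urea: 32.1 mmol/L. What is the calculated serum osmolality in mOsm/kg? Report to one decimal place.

Calculated osmolality = 2·Na + glucose/18 + urea
= 2·134 + 120/18 + 32.1
= 268 + 6.67 + 32.10
= 306.77 mOsm/kg

306.8 mOsm/kg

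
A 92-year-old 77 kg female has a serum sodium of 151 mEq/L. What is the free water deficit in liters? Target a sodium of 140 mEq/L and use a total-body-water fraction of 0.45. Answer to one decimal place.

TBW = 0.45 · 77 = 34.65 L
Free water deficit = TBW · (Na/140 − 1)
= 34.65 · (151/140 − 1)
= 34.65 · 0.0786
= 2.72 L

2.7 L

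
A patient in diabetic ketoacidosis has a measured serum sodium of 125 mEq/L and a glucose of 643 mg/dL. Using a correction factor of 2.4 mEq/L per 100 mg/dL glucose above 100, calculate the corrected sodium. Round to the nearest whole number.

Corrected Na = measured Na + 2.4 · (glucose − 100)/100
= 125 + 2.4 · (643 − 100)/100
= 125 + 13
= 138 mEq/L

138 mEq/L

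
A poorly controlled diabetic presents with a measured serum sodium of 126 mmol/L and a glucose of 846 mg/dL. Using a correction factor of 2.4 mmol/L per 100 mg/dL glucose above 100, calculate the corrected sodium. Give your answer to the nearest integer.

144 mmol/L

Corrected Na = measured Na + 2.4 · (glucose − 100)/100
= 126 + 2.4 · (846 − 100)/100
= 126 + 17.9
= 143.9 mmol/L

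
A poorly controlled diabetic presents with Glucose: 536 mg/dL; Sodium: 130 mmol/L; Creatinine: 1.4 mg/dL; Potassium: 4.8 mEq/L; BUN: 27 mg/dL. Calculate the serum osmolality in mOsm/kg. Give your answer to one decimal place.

299.4 mOsm/kg

Calculated osmolality = 2·Na + glucose/18 + BUN/2.8
= 2·130 + 536/18 + 27/2.8
= 260 + 29.78 + 9.64
= 299.42 mOsm/kg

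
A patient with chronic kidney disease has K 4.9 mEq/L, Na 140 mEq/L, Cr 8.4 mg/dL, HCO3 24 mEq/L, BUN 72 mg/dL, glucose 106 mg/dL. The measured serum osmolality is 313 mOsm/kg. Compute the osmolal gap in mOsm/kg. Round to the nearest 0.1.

1.4 mOsm/kg

Calculated osmolality = 2·Na + glucose/18 + BUN/2.8
= 2·140 + 106/18 + 72/2.8
= 280 + 5.89 + 25.71
= 311.6 mOsm/kg ≈ 311.6 mOsm/kg
Osmolar gap = measured − calculated = 313 − 311.6 = 1.4 mOsm/kg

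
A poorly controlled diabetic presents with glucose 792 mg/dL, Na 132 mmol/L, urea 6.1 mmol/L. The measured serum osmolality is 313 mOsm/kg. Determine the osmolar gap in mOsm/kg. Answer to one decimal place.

-1.1 mOsm/kg

Calculated osmolality = 2·Na + glucose/18 + urea
= 2·132 + 792/18 + 6.1
= 264 + 44 + 6.10
= 314.1 mOsm/kg ≈ 314.1 mOsm/kg
Osmolar gap = measured − calculated = 313 − 314.1 = -1.1 mOsm/kg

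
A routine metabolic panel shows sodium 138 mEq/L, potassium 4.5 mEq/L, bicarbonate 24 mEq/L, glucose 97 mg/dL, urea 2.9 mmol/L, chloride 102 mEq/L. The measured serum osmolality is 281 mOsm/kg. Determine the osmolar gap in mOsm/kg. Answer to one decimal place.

-3.3 mOsm/kg

Calculated osmolality = 2·Na + glucose/18 + urea
= 2·138 + 97/18 + 2.9
= 276 + 5.39 + 2.90
= 284.29 mOsm/kg ≈ 284.3 mOsm/kg
Osmolar gap = measured − calculated = 281 − 284.3 = -3.3 mOsm/kg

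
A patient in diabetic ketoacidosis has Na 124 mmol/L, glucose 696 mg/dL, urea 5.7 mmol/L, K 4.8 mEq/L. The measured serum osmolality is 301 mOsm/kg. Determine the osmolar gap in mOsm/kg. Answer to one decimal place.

8.6 mOsm/kg

Calculated osmolality = 2·Na + glucose/18 + urea
= 2·124 + 696/18 + 5.7
= 248 + 38.67 + 5.70
= 292.37 mOsm/kg ≈ 292.4 mOsm/kg
Osmolar gap = measured − calculated = 301 − 292.4 = 8.6 mOsm/kg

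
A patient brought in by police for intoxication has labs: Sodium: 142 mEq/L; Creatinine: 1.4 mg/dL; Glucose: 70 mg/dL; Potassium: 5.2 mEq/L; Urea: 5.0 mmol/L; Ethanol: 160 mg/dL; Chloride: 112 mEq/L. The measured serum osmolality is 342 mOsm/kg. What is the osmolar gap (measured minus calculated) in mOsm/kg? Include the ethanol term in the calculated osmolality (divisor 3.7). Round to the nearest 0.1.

5.9 mOsm/kg

Calculated osmolality = 2·Na + glucose/18 + urea + ethanol/3.7
= 2·142 + 70/18 + 5 + 160/3.7
= 284 + 3.89 + 5 + 43.24
= 336.13 mOsm/kg ≈ 336.1 mOsm/kg
Osmolar gap = measured − calculated = 342 − 336.1 = 5.9 mOsm/kg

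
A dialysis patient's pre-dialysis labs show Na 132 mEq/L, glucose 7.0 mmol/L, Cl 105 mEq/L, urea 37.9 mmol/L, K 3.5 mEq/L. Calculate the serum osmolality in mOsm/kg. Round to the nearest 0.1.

Calculated osmolality = 2·Na + glucose + urea
= 2·132 + 7 + 37.9
= 264 + 7 + 37.90
= 308.9 mOsm/kg

308.9 mOsm/kg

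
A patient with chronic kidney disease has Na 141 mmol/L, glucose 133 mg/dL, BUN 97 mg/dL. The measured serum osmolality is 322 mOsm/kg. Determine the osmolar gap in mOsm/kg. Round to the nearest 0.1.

Calculated osmolality = 2·Na + glucose/18 + BUN/2.8
= 2·141 + 133/18 + 97/2.8
= 282 + 7.39 + 34.64
= 324.03 mOsm/kg ≈ 324.0 mOsm/kg
Osmolar gap = measured − calculated = 322 − 324.0 = -2.0 mOsm/kg

-2.0 mOsm/kg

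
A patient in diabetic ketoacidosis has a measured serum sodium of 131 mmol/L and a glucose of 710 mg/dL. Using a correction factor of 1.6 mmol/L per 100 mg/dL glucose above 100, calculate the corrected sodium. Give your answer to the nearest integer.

141 mmol/L

Corrected Na = measured Na + 1.6 · (glucose − 100)/100
= 131 + 1.6 · (710 − 100)/100
= 131 + 9.8
= 140.8 mmol/L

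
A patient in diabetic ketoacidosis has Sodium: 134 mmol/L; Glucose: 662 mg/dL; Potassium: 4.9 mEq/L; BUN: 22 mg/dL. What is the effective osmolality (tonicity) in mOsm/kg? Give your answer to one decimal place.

Effective osmolality excludes urea (freely permeant across cell membranes):
2·Na + glucose/18
= 2·134 + 662/18
= 268 + 36.78
= 304.78 mOsm/kg

304.8 mOsm/kg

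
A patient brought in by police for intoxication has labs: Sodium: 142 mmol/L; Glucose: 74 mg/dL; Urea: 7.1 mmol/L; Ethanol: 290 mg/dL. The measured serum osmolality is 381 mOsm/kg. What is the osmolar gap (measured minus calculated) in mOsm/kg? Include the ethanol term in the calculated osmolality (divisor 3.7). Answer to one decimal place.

7.4 mOsm/kg

Calculated osmolality = 2·Na + glucose/18 + urea + ethanol/3.7
= 2·142 + 74/18 + 7.1 + 290/3.7
= 284 + 4.11 + 7.10 + 78.38
= 373.59 mOsm/kg ≈ 373.6 mOsm/kg
Osmolar gap = measured − calculated = 381 − 373.6 = 7.4 mOsm/kg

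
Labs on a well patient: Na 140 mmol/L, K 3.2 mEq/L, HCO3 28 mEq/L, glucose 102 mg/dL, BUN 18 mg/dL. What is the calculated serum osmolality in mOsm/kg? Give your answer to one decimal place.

Calculated osmolality = 2·Na + glucose/18 + BUN/2.8
= 2·140 + 102/18 + 18/2.8
= 280 + 5.67 + 6.43
= 292.1 mOsm/kg

292.1 mOsm/kg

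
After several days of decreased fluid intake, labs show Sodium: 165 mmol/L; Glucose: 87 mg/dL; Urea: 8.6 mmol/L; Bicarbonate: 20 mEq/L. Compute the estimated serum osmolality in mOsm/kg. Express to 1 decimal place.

343.4 mOsm/kg

Calculated osmolality = 2·Na + glucose/18 + urea
= 2·165 + 87/18 + 8.6
= 330 + 4.83 + 8.60
= 343.43 mOsm/kg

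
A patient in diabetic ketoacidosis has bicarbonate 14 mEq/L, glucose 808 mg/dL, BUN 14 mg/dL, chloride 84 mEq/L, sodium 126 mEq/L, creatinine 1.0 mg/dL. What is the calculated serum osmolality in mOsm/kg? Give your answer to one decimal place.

Calculated osmolality = 2·Na + glucose/18 + BUN/2.8
= 2·126 + 808/18 + 14/2.8
= 252 + 44.89 + 5
= 301.89 mOsm/kg

301.9 mOsm/kg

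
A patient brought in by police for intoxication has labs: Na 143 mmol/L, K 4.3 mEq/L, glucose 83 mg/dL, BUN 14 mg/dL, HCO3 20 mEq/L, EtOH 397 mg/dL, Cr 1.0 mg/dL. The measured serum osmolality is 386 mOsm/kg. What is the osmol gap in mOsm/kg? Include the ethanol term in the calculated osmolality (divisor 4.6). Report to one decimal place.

4.1 mOsm/kg

Calculated osmolality = 2·Na + glucose/18 + BUN/2.8 + ethanol/4.6
= 2·143 + 83/18 + 14/2.8 + 397/4.6
= 286 + 4.61 + 5 + 86.30
= 381.91 mOsm/kg ≈ 381.9 mOsm/kg
Osmolar gap = measured − calculated = 386 − 381.9 = 4.1 mOsm/kg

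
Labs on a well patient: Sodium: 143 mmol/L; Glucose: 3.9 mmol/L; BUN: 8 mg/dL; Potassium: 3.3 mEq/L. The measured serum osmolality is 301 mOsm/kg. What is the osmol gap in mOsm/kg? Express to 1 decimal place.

Calculated osmolality = 2·Na + glucose + BUN/2.8
= 2·143 + 3.9 + 8/2.8
= 286 + 3.90 + 2.86
= 292.76 mOsm/kg ≈ 292.8 mOsm/kg
Osmolar gap = measured − calculated = 301 − 292.8 = 8.2 mOsm/kg

8.2 mOsm/kg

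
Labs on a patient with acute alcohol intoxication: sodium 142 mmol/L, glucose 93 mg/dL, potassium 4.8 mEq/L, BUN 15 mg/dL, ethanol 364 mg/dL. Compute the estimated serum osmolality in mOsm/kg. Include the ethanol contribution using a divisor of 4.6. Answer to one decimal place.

Calculated osmolality = 2·Na + glucose/18 + BUN/2.8 + ethanol/4.6
= 2·142 + 93/18 + 15/2.8 + 364/4.6
= 284 + 5.17 + 5.36 + 79.13
= 373.66 mOsm/kg

373.7 mOsm/kg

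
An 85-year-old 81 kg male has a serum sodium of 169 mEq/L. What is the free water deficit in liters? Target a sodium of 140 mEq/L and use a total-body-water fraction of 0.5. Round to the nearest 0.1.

TBW = 0.5 · 81 = 40.5 L
Free water deficit = TBW · (Na/140 − 1)
= 40.5 · (169/140 − 1)
= 40.5 · 0.2071
= 8.39 L

8.4 L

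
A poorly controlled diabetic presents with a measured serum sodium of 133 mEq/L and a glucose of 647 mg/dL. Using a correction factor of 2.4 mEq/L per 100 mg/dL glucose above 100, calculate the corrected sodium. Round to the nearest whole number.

146 mEq/L

Corrected Na = measured Na + 2.4 · (glucose − 100)/100
= 133 + 2.4 · (647 − 100)/100
= 133 + 13.1
= 146.1 mEq/L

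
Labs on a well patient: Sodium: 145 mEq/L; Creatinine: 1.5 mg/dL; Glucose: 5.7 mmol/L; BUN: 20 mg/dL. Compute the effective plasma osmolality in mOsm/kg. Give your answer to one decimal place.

295.7 mOsm/kg

Effective osmolality excludes urea (freely permeant across cell membranes):
2·Na + glucose
= 2·145 + 5.7
= 290 + 5.7
= 295.7 mOsm/kg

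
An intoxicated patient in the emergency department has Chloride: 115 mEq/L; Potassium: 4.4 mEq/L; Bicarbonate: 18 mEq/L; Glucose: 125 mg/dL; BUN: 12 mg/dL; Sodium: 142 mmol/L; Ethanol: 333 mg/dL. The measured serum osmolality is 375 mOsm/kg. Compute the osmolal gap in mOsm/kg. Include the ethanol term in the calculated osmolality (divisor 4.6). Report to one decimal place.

7.4 mOsm/kg

Calculated osmolality = 2·Na + glucose/18 + BUN/2.8 + ethanol/4.6
= 2·142 + 125/18 + 12/2.8 + 333/4.6
= 284 + 6.94 + 4.29 + 72.39
= 367.62 mOsm/kg ≈ 367.6 mOsm/kg
Osmolar gap = measured − calculated = 375 − 367.6 = 7.4 mOsm/kg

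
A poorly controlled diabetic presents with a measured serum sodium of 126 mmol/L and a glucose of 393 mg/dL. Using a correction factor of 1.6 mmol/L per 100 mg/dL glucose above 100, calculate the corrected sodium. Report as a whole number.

Corrected Na = measured Na + 1.6 · (glucose − 100)/100
= 126 + 1.6 · (393 − 100)/100
= 126 + 4.7
= 130.7 mmol/L

131 mmol/L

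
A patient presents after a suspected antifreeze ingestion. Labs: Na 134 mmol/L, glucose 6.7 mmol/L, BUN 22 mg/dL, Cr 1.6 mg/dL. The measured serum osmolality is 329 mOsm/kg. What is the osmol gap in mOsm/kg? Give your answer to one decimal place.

46.4 mOsm/kg

Calculated osmolality = 2·Na + glucose + BUN/2.8
= 2·134 + 6.7 + 22/2.8
= 268 + 6.70 + 7.86
= 282.56 mOsm/kg ≈ 282.6 mOsm/kg
Osmolar gap = measured − calculated = 329 − 282.6 = 46.4 mOsm/kg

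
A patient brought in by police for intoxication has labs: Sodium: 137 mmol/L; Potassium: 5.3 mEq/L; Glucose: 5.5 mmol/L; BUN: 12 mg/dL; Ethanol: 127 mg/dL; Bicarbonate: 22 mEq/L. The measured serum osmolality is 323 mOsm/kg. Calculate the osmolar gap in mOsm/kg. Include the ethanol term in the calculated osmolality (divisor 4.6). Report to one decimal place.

11.6 mOsm/kg

Calculated osmolality = 2·Na + glucose + BUN/2.8 + ethanol/4.6
= 2·137 + 5.5 + 12/2.8 + 127/4.6
= 274 + 5.50 + 4.29 + 27.61
= 311.4 mOsm/kg ≈ 311.4 mOsm/kg
Osmolar gap = measured − calculated = 323 − 311.4 = 11.6 mOsm/kg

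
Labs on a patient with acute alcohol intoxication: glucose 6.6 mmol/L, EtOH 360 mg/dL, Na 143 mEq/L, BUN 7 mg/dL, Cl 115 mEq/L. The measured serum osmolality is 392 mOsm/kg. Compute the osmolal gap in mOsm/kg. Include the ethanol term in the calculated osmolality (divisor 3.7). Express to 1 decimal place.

-0.4 mOsm/kg

Calculated osmolality = 2·Na + glucose + BUN/2.8 + ethanol/3.7
= 2·143 + 6.6 + 7/2.8 + 360/3.7
= 286 + 6.60 + 2.50 + 97.30
= 392.4 mOsm/kg ≈ 392.4 mOsm/kg
Osmolar gap = measured − calculated = 392 − 392.4 = -0.4 mOsm/kg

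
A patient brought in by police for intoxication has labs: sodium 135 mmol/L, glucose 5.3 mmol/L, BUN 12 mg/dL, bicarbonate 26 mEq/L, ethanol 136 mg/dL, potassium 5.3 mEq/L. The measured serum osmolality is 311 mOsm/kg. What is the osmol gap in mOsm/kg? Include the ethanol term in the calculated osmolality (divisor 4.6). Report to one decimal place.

1.8 mOsm/kg

Calculated osmolality = 2·Na + glucose + BUN/2.8 + ethanol/4.6
= 2·135 + 5.3 + 12/2.8 + 136/4.6
= 270 + 5.30 + 4.29 + 29.57
= 309.16 mOsm/kg ≈ 309.2 mOsm/kg
Osmolar gap = measured − calculated = 311 − 309.2 = 1.8 mOsm/kg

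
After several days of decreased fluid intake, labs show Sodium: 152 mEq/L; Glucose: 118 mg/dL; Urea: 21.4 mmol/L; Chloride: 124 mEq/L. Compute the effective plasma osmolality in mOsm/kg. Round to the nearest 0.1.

310.6 mOsm/kg

Effective osmolality excludes urea (freely permeant across cell membranes):
2·Na + glucose/18
= 2·152 + 118/18
= 304 + 6.56
= 310.56 mOsm/kg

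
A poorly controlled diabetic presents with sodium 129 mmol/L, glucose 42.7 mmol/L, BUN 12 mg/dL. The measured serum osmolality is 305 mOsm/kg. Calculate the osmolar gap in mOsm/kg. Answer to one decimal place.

Calculated osmolality = 2·Na + glucose + BUN/2.8
= 2·129 + 42.7 + 12/2.8
= 258 + 42.70 + 4.29
= 304.99 mOsm/kg ≈ 305.0 mOsm/kg
Osmolar gap = measured − calculated = 305 − 305.0 = 0.0 mOsm/kg

0.0 mOsm/kg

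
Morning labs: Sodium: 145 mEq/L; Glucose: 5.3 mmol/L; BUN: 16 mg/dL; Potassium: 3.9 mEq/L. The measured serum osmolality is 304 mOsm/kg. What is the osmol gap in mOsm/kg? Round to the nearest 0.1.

3.0 mOsm/kg

Calculated osmolality = 2·Na + glucose + BUN/2.8
= 2·145 + 5.3 + 16/2.8
= 290 + 5.30 + 5.71
= 301.01 mOsm/kg ≈ 301.0 mOsm/kg
Osmolar gap = measured − calculated = 304 − 301.0 = 3.0 mOsm/kg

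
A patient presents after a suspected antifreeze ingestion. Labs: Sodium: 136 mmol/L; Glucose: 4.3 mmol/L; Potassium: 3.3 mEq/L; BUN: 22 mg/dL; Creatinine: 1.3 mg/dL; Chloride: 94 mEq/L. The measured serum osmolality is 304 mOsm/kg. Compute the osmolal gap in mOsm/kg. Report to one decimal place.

Calculated osmolality = 2·Na + glucose + BUN/2.8
= 2·136 + 4.3 + 22/2.8
= 272 + 4.30 + 7.86
= 284.16 mOsm/kg ≈ 284.2 mOsm/kg
Osmolar gap = measured − calculated = 304 − 284.2 = 19.8 mOsm/kg

19.8 mOsm/kg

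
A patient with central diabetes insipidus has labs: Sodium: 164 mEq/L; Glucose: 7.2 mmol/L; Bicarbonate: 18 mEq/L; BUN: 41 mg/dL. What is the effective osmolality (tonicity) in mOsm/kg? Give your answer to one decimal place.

Effective osmolality excludes urea (freely permeant across cell membranes):
2·Na + glucose
= 2·164 + 7.2
= 328 + 7.2
= 335.2 mOsm/kg

335.2 mOsm/kg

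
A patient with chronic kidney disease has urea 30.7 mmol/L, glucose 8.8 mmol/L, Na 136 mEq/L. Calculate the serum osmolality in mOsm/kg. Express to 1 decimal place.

Calculated osmolality = 2·Na + glucose + urea
= 2·136 + 8.8 + 30.7
= 272 + 8.80 + 30.70
= 311.5 mOsm/kg

311.5 mOsm/kg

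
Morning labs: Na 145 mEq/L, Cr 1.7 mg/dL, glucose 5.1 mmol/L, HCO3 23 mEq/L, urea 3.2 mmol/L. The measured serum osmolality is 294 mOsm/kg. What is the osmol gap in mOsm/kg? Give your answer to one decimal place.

Calculated osmolality = 2·Na + glucose + urea
= 2·145 + 5.1 + 3.2
= 290 + 5.10 + 3.20
= 298.3 mOsm/kg ≈ 298.3 mOsm/kg
Osmolar gap = measured − calculated = 294 − 298.3 = -4.3 mOsm/kg

-4.3 mOsm/kg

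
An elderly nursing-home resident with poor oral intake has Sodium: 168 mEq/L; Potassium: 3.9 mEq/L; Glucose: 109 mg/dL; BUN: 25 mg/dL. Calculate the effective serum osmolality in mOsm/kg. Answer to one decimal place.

342.1 mOsm/kg

Effective osmolality excludes urea (freely permeant across cell membranes):
2·Na + glucose/18
= 2·168 + 109/18
= 336 + 6.06
= 342.06 mOsm/kg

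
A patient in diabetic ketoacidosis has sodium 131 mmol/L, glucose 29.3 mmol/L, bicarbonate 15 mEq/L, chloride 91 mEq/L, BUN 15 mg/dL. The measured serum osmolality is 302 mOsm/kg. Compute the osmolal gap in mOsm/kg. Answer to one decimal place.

Calculated osmolality = 2·Na + glucose + BUN/2.8
= 2·131 + 29.3 + 15/2.8
= 262 + 29.30 + 5.36
= 296.66 mOsm/kg ≈ 296.7 mOsm/kg
Osmolar gap = measured − calculated = 302 − 296.7 = 5.3 mOsm/kg

5.3 mOsm/kg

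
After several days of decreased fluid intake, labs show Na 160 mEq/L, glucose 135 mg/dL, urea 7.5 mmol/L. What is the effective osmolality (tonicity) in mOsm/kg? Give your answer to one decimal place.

Effective osmolality excludes urea (freely permeant across cell membranes):
2·Na + glucose/18
= 2·160 + 135/18
= 320 + 7.5
= 327.5 mOsm/kg

327.5 mOsm/kg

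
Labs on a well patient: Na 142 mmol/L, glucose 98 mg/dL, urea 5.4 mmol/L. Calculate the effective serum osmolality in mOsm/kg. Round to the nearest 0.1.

Effective osmolality excludes urea (freely permeant across cell membranes):
2·Na + glucose/18
= 2·142 + 98/18
= 284 + 5.44
= 289.44 mOsm/kg

289.4 mOsm/kg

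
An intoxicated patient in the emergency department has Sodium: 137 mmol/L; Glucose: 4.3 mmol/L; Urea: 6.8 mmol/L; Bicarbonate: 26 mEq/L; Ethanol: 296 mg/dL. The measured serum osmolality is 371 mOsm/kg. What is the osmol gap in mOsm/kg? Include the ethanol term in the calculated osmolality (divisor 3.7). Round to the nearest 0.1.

Calculated osmolality = 2·Na + glucose + urea + ethanol/3.7
= 2·137 + 4.3 + 6.8 + 296/3.7
= 274 + 4.30 + 6.80 + 80
= 365.1 mOsm/kg ≈ 365.1 mOsm/kg
Osmolar gap = measured − calculated = 371 − 365.1 = 5.9 mOsm/kg

5.9 mOsm/kg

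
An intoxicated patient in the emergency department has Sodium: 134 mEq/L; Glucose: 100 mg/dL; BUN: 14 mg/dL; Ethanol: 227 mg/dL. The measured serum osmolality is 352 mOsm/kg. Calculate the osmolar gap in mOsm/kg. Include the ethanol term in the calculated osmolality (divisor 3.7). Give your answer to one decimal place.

12.1 mOsm/kg

Calculated osmolality = 2·Na + glucose/18 + BUN/2.8 + ethanol/3.7
= 2·134 + 100/18 + 14/2.8 + 227/3.7
= 268 + 5.56 + 5 + 61.35
= 339.91 mOsm/kg ≈ 339.9 mOsm/kg
Osmolar gap = measured − calculated = 352 − 339.9 = 12.1 mOsm/kg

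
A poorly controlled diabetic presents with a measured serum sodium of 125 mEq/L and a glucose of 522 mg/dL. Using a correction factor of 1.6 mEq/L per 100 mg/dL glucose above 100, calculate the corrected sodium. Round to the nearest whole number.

132 mEq/L

Corrected Na = measured Na + 1.6 · (glucose − 100)/100
= 125 + 1.6 · (522 − 100)/100
= 125 + 6.8
= 131.8 mEq/L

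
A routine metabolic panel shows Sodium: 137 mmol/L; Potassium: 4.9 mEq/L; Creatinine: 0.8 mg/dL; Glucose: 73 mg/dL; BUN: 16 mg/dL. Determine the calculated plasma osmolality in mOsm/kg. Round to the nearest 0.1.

Calculated osmolality = 2·Na + glucose/18 + BUN/2.8
= 2·137 + 73/18 + 16/2.8
= 274 + 4.06 + 5.71
= 283.77 mOsm/kg

283.8 mOsm/kg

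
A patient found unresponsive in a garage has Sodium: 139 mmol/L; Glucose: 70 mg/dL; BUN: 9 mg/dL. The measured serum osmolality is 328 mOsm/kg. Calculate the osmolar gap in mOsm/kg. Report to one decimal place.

42.9 mOsm/kg

Calculated osmolality = 2·Na + glucose/18 + BUN/2.8
= 2·139 + 70/18 + 9/2.8
= 278 + 3.89 + 3.21
= 285.1 mOsm/kg ≈ 285.1 mOsm/kg
Osmolar gap = measured − calculated = 328 − 285.1 = 42.9 mOsm/kg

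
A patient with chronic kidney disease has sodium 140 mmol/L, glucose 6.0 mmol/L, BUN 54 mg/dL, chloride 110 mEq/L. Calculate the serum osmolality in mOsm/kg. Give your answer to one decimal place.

Calculated osmolality = 2·Na + glucose + BUN/2.8
= 2·140 + 6 + 54/2.8
= 280 + 6 + 19.29
= 305.29 mOsm/kg

305.3 mOsm/kg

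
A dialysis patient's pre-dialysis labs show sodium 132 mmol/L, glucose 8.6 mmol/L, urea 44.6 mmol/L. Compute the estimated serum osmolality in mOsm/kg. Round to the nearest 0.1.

Calculated osmolality = 2·Na + glucose + urea
= 2·132 + 8.6 + 44.6
= 264 + 8.60 + 44.60
= 317.2 mOsm/kg

317.2 mOsm/kg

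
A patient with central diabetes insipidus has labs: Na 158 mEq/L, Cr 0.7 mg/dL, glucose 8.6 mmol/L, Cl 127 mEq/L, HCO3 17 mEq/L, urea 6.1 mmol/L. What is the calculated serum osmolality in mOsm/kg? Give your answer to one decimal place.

330.7 mOsm/kg

Calculated osmolality = 2·Na + glucose + urea
= 2·158 + 8.6 + 6.1
= 316 + 8.60 + 6.10
= 330.7 mOsm/kg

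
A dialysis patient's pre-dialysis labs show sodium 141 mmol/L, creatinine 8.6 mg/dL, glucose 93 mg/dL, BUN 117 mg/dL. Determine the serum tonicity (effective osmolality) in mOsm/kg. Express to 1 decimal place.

287.2 mOsm/kg

Effective osmolality excludes urea (freely permeant across cell membranes):
2·Na + glucose/18
= 2·141 + 93/18
= 282 + 5.17
= 287.17 mOsm/kg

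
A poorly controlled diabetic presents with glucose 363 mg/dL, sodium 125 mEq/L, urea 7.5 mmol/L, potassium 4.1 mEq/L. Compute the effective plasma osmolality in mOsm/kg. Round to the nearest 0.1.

270.2 mOsm/kg

Effective osmolality excludes urea (freely permeant across cell membranes):
2·Na + glucose/18
= 2·125 + 363/18
= 250 + 20.17
= 270.17 mOsm/kg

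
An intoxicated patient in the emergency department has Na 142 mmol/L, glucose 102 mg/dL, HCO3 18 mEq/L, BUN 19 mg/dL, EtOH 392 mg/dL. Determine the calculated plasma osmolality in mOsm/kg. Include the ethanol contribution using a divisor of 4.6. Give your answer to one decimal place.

381.7 mOsm/kg

Calculated osmolality = 2·Na + glucose/18 + BUN/2.8 + ethanol/4.6
= 2·142 + 102/18 + 19/2.8 + 392/4.6
= 284 + 5.67 + 6.79 + 85.22
= 381.68 mOsm/kg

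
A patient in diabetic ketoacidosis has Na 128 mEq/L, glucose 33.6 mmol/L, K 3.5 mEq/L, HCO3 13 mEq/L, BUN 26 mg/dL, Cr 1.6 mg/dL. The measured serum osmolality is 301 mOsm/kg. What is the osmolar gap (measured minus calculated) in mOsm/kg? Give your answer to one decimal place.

Calculated osmolality = 2·Na + glucose + BUN/2.8
= 2·128 + 33.6 + 26/2.8
= 256 + 33.60 + 9.29
= 298.89 mOsm/kg ≈ 298.9 mOsm/kg
Osmolar gap = measured − calculated = 301 − 298.9 = 2.1 mOsm/kg

2.1 mOsm/kg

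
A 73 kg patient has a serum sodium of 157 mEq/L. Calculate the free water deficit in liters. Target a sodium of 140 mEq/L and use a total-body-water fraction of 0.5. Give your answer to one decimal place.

4.4 L

TBW = 0.5 · 73 = 36.5 L
Free water deficit = TBW · (Na/140 − 1)
= 36.5 · (157/140 − 1)
= 36.5 · 0.1214
= 4.43 L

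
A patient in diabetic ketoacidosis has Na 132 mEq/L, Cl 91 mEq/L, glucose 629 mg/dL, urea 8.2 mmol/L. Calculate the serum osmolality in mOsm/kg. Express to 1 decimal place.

307.1 mOsm/kg

Calculated osmolality = 2·Na + glucose/18 + urea
= 2·132 + 629/18 + 8.2
= 264 + 34.94 + 8.20
= 307.14 mOsm/kg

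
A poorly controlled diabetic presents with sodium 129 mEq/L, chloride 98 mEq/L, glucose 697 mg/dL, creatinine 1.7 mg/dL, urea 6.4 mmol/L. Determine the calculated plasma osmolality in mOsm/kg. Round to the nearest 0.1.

303.1 mOsm/kg

Calculated osmolality = 2·Na + glucose/18 + urea
= 2·129 + 697/18 + 6.4
= 258 + 38.72 + 6.40
= 303.12 mOsm/kg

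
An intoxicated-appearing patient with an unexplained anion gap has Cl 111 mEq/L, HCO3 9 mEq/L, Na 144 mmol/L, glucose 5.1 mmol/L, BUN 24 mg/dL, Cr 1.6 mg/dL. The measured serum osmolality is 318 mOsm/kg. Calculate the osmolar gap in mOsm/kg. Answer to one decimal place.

16.3 mOsm/kg

Calculated osmolality = 2·Na + glucose + BUN/2.8
= 2·144 + 5.1 + 24/2.8
= 288 + 5.10 + 8.57
= 301.67 mOsm/kg ≈ 301.7 mOsm/kg
Osmolar gap = measured − calculated = 318 − 301.7 = 16.3 mOsm/kg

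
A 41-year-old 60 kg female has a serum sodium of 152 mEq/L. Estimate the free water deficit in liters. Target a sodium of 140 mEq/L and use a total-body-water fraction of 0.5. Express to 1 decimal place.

TBW = 0.5 · 60 = 30 L
Free water deficit = TBW · (Na/140 − 1)
= 30 · (152/140 − 1)
= 30 · 0.0857
= 2.57 L

2.6 L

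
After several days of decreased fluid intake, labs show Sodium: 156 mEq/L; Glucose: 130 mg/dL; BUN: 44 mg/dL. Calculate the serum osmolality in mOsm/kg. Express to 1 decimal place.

Calculated osmolality = 2·Na + glucose/18 + BUN/2.8
= 2·156 + 130/18 + 44/2.8
= 312 + 7.22 + 15.71
= 334.93 mOsm/kg

334.9 mOsm/kg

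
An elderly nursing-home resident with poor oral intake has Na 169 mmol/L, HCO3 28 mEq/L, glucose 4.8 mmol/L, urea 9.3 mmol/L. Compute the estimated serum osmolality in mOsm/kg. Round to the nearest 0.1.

352.1 mOsm/kg

Calculated osmolality = 2·Na + glucose + urea
= 2·169 + 4.8 + 9.3
= 338 + 4.80 + 9.30
= 352.1 mOsm/kg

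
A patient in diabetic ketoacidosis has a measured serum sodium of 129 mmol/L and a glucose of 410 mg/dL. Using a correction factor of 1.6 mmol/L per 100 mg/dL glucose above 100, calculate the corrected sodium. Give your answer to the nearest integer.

134 mmol/L

Corrected Na = measured Na + 1.6 · (glucose − 100)/100
= 129 + 1.6 · (410 − 100)/100
= 129 + 5
= 134 mmol/L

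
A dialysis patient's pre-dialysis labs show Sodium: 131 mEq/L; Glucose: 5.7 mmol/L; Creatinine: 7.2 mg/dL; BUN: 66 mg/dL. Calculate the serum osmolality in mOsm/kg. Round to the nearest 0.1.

Calculated osmolality = 2·Na + glucose + BUN/2.8
= 2·131 + 5.7 + 66/2.8
= 262 + 5.70 + 23.57
= 291.27 mOsm/kg

291.3 mOsm/kg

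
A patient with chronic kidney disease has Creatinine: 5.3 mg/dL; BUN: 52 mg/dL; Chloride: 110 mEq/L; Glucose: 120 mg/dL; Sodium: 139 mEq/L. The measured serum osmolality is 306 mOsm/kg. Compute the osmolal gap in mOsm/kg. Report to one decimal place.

Calculated osmolality = 2·Na + glucose/18 + BUN/2.8
= 2·139 + 120/18 + 52/2.8
= 278 + 6.67 + 18.57
= 303.24 mOsm/kg ≈ 303.2 mOsm/kg
Osmolar gap = measured − calculated = 306 − 303.2 = 2.8 mOsm/kg

2.8 mOsm/kg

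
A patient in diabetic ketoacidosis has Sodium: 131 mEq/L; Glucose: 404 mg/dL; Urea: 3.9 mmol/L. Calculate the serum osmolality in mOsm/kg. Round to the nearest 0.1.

288.3 mOsm/kg

Calculated osmolality = 2·Na + glucose/18 + urea
= 2·131 + 404/18 + 3.9
= 262 + 22.44 + 3.90
= 288.34 mOsm/kg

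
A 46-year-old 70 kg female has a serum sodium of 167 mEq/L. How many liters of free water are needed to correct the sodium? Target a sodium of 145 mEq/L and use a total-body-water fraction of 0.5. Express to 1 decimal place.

5.3 L

TBW = 0.5 · 70 = 35 L
Free water deficit = TBW · (Na/145 − 1)
= 35 · (167/145 − 1)
= 35 · 0.1517
= 5.31 L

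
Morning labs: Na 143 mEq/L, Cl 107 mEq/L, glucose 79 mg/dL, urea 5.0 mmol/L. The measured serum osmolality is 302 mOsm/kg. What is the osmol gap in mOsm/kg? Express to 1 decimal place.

6.6 mOsm/kg

Calculated osmolality = 2·Na + glucose/18 + urea
= 2·143 + 79/18 + 5
= 286 + 4.39 + 5
= 295.39 mOsm/kg ≈ 295.4 mOsm/kg
Osmolar gap = measured − calculated = 302 − 295.4 = 6.6 mOsm/kg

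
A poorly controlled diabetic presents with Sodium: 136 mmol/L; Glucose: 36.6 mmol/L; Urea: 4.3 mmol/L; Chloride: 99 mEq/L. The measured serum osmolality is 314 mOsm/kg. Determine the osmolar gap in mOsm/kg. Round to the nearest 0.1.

1.1 mOsm/kg

Calculated osmolality = 2·Na + glucose + urea
= 2·136 + 36.6 + 4.3
= 272 + 36.60 + 4.30
= 312.9 mOsm/kg ≈ 312.9 mOsm/kg
Osmolar gap = measured − calculated = 314 − 312.9 = 1.1 mOsm/kg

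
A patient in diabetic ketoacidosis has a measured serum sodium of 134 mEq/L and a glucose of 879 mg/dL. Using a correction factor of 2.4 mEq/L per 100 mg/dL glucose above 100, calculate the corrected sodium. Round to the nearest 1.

153 mEq/L

Corrected Na = measured Na + 2.4 · (glucose − 100)/100
= 134 + 2.4 · (879 − 100)/100
= 134 + 18.7
= 152.7 mEq/L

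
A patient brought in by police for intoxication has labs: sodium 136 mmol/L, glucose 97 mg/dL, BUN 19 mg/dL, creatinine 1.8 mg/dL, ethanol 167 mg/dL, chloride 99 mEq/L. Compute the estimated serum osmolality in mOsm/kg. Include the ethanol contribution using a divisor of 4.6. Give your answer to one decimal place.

320.5 mOsm/kg

Calculated osmolality = 2·Na + glucose/18 + BUN/2.8 + ethanol/4.6
= 2·136 + 97/18 + 19/2.8 + 167/4.6
= 272 + 5.39 + 6.79 + 36.30
= 320.48 mOsm/kg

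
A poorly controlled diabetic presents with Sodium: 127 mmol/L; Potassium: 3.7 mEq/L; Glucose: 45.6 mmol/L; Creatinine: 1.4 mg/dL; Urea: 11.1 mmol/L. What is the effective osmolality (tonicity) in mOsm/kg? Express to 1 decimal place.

Effective osmolality excludes urea (freely permeant across cell membranes):
2·Na + glucose
= 2·127 + 45.6
= 254 + 45.6
= 299.6 mOsm/kg

299.6 mOsm/kg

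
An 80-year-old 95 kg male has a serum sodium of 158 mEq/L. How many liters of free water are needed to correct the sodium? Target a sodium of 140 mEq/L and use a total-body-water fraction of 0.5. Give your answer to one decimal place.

TBW = 0.5 · 95 = 47.5 L
Free water deficit = TBW · (Na/140 − 1)
= 47.5 · (158/140 − 1)
= 47.5 · 0.1286
= 6.11 L

6.1 L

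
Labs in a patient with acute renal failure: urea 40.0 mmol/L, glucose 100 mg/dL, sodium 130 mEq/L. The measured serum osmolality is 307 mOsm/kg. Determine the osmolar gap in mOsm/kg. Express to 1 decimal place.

Calculated osmolality = 2·Na + glucose/18 + urea
= 2·130 + 100/18 + 40
= 260 + 5.56 + 40
= 305.56 mOsm/kg ≈ 305.6 mOsm/kg
Osmolar gap = measured − calculated = 307 − 305.6 = 1.4 mOsm/kg

1.4 mOsm/kg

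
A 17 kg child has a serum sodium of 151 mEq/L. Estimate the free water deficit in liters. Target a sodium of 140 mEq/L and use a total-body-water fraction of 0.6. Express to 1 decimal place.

0.8 L

TBW = 0.6 · 17 = 10.2 L
Free water deficit = TBW · (Na/140 − 1)
= 10.2 · (151/140 − 1)
= 10.2 · 0.0786
= 0.8 L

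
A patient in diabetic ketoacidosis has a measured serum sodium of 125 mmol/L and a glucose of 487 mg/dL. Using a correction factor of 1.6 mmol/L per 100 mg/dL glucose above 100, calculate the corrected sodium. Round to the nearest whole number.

Corrected Na = measured Na + 1.6 · (glucose − 100)/100
= 125 + 1.6 · (487 − 100)/100
= 125 + 6.2
= 131.2 mmol/L

131 mmol/L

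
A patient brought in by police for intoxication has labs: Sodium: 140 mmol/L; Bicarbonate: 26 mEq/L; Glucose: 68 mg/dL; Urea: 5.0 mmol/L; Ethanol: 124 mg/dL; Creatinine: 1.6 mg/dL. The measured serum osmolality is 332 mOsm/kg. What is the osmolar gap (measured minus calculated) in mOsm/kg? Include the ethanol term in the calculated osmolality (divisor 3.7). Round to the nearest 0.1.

Calculated osmolality = 2·Na + glucose/18 + urea + ethanol/3.7
= 2·140 + 68/18 + 5 + 124/3.7
= 280 + 3.78 + 5 + 33.51
= 322.29 mOsm/kg ≈ 322.3 mOsm/kg
Osmolar gap = measured − calculated = 332 − 322.3 = 9.7 mOsm/kg

9.7 mOsm/kg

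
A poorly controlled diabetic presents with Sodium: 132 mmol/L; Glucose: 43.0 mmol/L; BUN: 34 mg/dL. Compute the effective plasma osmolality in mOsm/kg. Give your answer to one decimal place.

307.0 mOsm/kg

Effective osmolality excludes urea (freely permeant across cell membranes):
2·Na + glucose
= 2·132 + 43
= 264 + 43
= 307 mOsm/kg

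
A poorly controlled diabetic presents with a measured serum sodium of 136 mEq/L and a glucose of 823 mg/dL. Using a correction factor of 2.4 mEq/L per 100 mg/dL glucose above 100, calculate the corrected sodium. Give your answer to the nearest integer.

Corrected Na = measured Na + 2.4 · (glucose − 100)/100
= 136 + 2.4 · (823 − 100)/100
= 136 + 17.4
= 153.4 mEq/L

153 mEq/L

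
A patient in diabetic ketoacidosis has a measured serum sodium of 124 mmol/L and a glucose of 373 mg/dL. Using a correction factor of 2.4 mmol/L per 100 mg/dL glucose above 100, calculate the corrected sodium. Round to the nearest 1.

Corrected Na = measured Na + 2.4 · (glucose − 100)/100
= 124 + 2.4 · (373 − 100)/100
= 124 + 6.6
= 130.6 mmol/L

131 mmol/L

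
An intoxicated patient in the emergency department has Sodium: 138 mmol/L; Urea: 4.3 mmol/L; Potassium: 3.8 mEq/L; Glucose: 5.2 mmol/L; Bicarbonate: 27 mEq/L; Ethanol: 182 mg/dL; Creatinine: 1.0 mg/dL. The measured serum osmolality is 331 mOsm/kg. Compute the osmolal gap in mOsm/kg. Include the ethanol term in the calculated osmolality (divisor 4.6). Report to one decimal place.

5.9 mOsm/kg

Calculated osmolality = 2·Na + glucose + urea + ethanol/4.6
= 2·138 + 5.2 + 4.3 + 182/4.6
= 276 + 5.20 + 4.30 + 39.57
= 325.07 mOsm/kg ≈ 325.1 mOsm/kg
Osmolar gap = measured − calculated = 331 − 325.1 = 5.9 mOsm/kg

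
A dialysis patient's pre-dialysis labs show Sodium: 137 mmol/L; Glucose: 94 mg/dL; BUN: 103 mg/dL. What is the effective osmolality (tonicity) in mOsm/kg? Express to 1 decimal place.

279.2 mOsm/kg

Effective osmolality excludes urea (freely permeant across cell membranes):
2·Na + glucose/18
= 2·137 + 94/18
= 274 + 5.22
= 279.22 mOsm/kg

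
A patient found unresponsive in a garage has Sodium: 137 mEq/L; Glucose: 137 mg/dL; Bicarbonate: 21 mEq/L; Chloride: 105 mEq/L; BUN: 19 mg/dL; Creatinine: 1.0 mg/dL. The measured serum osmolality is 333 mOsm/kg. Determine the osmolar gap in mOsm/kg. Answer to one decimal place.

44.6 mOsm/kg

Calculated osmolality = 2·Na + glucose/18 + BUN/2.8
= 2·137 + 137/18 + 19/2.8
= 274 + 7.61 + 6.79
= 288.4 mOsm/kg ≈ 288.4 mOsm/kg
Osmolar gap = measured − calculated = 333 − 288.4 = 44.6 mOsm/kg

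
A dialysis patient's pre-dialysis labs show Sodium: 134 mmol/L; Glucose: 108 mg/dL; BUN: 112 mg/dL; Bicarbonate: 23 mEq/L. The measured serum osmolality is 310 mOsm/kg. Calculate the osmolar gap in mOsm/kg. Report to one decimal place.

-4.0 mOsm/kg

Calculated osmolality = 2·Na + glucose/18 + BUN/2.8
= 2·134 + 108/18 + 112/2.8
= 268 + 6 + 40
= 314 mOsm/kg ≈ 314.0 mOsm/kg
Osmolar gap = measured − calculated = 310 − 314.0 = -4.0 mOsm/kg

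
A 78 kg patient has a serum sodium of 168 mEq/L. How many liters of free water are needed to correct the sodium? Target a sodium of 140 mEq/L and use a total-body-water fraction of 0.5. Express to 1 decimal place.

TBW = 0.5 · 78 = 39 L
Free water deficit = TBW · (Na/140 − 1)
= 39 · (168/140 − 1)
= 39 · 0.2
= 7.8 L

7.8 L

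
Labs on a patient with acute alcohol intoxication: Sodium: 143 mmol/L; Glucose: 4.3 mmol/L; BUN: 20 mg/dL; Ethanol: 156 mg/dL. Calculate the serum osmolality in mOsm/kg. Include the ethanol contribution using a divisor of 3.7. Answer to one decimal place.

Calculated osmolality = 2·Na + glucose + BUN/2.8 + ethanol/3.7
= 2·143 + 4.3 + 20/2.8 + 156/3.7
= 286 + 4.30 + 7.14 + 42.16
= 339.6 mOsm/kg

339.6 mOsm/kg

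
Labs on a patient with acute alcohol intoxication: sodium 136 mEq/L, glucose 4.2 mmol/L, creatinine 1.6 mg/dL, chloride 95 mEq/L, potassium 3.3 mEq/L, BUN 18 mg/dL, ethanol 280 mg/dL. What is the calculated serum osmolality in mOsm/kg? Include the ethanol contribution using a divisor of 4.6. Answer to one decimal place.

343.5 mOsm/kg

Calculated osmolality = 2·Na + glucose + BUN/2.8 + ethanol/4.6
= 2·136 + 4.2 + 18/2.8 + 280/4.6
= 272 + 4.20 + 6.43 + 60.87
= 343.5 mOsm/kg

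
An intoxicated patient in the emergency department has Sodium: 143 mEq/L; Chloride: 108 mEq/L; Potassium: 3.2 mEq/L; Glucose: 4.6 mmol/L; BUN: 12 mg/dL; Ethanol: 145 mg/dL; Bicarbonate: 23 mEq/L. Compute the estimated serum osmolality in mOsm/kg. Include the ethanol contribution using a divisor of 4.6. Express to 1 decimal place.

326.4 mOsm/kg

Calculated osmolality = 2·Na + glucose + BUN/2.8 + ethanol/4.6
= 2·143 + 4.6 + 12/2.8 + 145/4.6
= 286 + 4.60 + 4.29 + 31.52
= 326.41 mOsm/kg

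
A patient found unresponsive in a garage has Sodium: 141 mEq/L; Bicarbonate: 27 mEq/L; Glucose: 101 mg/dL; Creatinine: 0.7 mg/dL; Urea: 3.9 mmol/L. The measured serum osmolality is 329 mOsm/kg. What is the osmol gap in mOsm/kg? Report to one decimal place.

37.5 mOsm/kg

Calculated osmolality = 2·Na + glucose/18 + urea
= 2·141 + 101/18 + 3.9
= 282 + 5.61 + 3.90
= 291.51 mOsm/kg ≈ 291.5 mOsm/kg
Osmolar gap = measured − calculated = 329 − 291.5 = 37.5 mOsm/kg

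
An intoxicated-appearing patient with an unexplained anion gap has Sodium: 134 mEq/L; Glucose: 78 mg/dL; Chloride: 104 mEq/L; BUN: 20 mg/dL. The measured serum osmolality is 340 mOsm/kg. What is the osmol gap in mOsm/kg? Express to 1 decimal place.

60.5 mOsm/kg

Calculated osmolality = 2·Na + glucose/18 + BUN/2.8
= 2·134 + 78/18 + 20/2.8
= 268 + 4.33 + 7.14
= 279.47 mOsm/kg ≈ 279.5 mOsm/kg
Osmolar gap = measured − calculated = 340 − 279.5 = 60.5 mOsm/kg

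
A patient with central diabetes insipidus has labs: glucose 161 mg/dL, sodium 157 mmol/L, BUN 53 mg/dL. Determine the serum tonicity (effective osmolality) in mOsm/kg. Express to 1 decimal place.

322.9 mOsm/kg

Effective osmolality excludes urea (freely permeant across cell membranes):
2·Na + glucose/18
= 2·157 + 161/18
= 314 + 8.94
= 322.94 mOsm/kg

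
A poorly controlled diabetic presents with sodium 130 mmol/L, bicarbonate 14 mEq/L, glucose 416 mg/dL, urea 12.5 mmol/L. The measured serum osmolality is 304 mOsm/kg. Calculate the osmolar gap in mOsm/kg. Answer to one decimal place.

8.4 mOsm/kg

Calculated osmolality = 2·Na + glucose/18 + urea
= 2·130 + 416/18 + 12.5
= 260 + 23.11 + 12.50
= 295.61 mOsm/kg ≈ 295.6 mOsm/kg
Osmolar gap = measured − calculated = 304 − 295.6 = 8.4 mOsm/kg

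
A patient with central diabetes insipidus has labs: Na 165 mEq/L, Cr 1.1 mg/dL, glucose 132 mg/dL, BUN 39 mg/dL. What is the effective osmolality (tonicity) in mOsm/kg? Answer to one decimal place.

337.3 mOsm/kg

Effective osmolality excludes urea (freely permeant across cell membranes):
2·Na + glucose/18
= 2·165 + 132/18
= 330 + 7.33
= 337.33 mOsm/kg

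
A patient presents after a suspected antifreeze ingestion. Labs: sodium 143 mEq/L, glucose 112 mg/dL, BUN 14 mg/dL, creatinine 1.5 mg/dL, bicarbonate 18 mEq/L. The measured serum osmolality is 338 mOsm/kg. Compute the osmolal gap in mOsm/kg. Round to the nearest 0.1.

Calculated osmolality = 2·Na + glucose/18 + BUN/2.8
= 2·143 + 112/18 + 14/2.8
= 286 + 6.22 + 5
= 297.22 mOsm/kg ≈ 297.2 mOsm/kg
Osmolar gap = measured − calculated = 338 − 297.2 = 40.8 mOsm/kg

40.8 mOsm/kg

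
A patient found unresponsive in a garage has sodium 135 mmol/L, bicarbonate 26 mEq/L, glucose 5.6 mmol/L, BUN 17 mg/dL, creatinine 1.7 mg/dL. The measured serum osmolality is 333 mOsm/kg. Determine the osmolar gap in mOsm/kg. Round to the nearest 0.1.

Calculated osmolality = 2·Na + glucose + BUN/2.8
= 2·135 + 5.6 + 17/2.8
= 270 + 5.60 + 6.07
= 281.67 mOsm/kg ≈ 281.7 mOsm/kg
Osmolar gap = measured − calculated = 333 − 281.7 = 51.3 mOsm/kg

51.3 mOsm/kg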